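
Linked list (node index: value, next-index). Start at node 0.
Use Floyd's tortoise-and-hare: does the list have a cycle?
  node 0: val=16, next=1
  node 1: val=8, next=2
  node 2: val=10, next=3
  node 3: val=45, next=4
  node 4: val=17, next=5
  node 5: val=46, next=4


Floyd's tortoise (slow, +1) and hare (fast, +2):
  init: slow=0, fast=0
  step 1: slow=1, fast=2
  step 2: slow=2, fast=4
  step 3: slow=3, fast=4
  step 4: slow=4, fast=4
  slow == fast at node 4: cycle detected

Cycle: yes


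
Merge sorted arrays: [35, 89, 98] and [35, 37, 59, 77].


Take 35 from A
Take 35 from B
Take 37 from B
Take 59 from B
Take 77 from B

Merged: [35, 35, 37, 59, 77, 89, 98]


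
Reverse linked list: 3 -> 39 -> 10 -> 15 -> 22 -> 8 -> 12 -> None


Step 1: curr=3, set curr.next=prev(None) | reversed so far: 3
Step 2: curr=39, set curr.next=prev(3) | reversed so far: 39 -> 3
Step 3: curr=10, set curr.next=prev(39) | reversed so far: 10 -> 39 -> 3
Step 4: curr=15, set curr.next=prev(10) | reversed so far: 15 -> 10 -> 39 -> 3
Step 5: curr=22, set curr.next=prev(15) | reversed so far: 22 -> 15 -> 10 -> 39 -> 3
Step 6: curr=8, set curr.next=prev(22) | reversed so far: 8 -> 22 -> 15 -> 10 -> 39 -> 3
Step 7: curr=12, set curr.next=prev(8) | reversed so far: 12 -> 8 -> 22 -> 15 -> 10 -> 39 -> 3

12 -> 8 -> 22 -> 15 -> 10 -> 39 -> 3 -> None


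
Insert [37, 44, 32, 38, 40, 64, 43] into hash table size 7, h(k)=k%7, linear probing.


Insert 37: h=2 -> slot 2
Insert 44: h=2, 1 probes -> slot 3
Insert 32: h=4 -> slot 4
Insert 38: h=3, 2 probes -> slot 5
Insert 40: h=5, 1 probes -> slot 6
Insert 64: h=1 -> slot 1
Insert 43: h=1, 6 probes -> slot 0

Table: [43, 64, 37, 44, 32, 38, 40]


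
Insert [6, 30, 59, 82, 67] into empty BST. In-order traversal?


Insert 6: root
Insert 30: R from 6
Insert 59: R from 6 -> R from 30
Insert 82: R from 6 -> R from 30 -> R from 59
Insert 67: R from 6 -> R from 30 -> R from 59 -> L from 82

In-order: [6, 30, 59, 67, 82]


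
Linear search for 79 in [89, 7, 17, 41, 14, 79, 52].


i=0: 89!=79
i=1: 7!=79
i=2: 17!=79
i=3: 41!=79
i=4: 14!=79
i=5: 79==79 found!

Found at 5, 6 comps


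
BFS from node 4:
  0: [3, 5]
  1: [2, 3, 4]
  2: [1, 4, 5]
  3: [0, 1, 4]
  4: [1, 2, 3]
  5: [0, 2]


Visit 4, enqueue [1, 2, 3]
Visit 1, enqueue []
Visit 2, enqueue [5]
Visit 3, enqueue [0]
Visit 5, enqueue []
Visit 0, enqueue []

BFS order: [4, 1, 2, 3, 5, 0]


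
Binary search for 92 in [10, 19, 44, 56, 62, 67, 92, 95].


Step 1: lo=0, hi=7, mid=3, val=56
Step 2: lo=4, hi=7, mid=5, val=67
Step 3: lo=6, hi=7, mid=6, val=92

Found at index 6


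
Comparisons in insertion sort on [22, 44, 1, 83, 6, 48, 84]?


Algorithm: insertion sort
Input: [22, 44, 1, 83, 6, 48, 84]
Sorted: [1, 6, 22, 44, 48, 83, 84]

11


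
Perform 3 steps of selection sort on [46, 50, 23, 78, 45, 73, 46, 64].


Initial: [46, 50, 23, 78, 45, 73, 46, 64]
Step 1: min=23 at 2
  Swap: [23, 50, 46, 78, 45, 73, 46, 64]
Step 2: min=45 at 4
  Swap: [23, 45, 46, 78, 50, 73, 46, 64]
Step 3: min=46 at 2
  Swap: [23, 45, 46, 78, 50, 73, 46, 64]

After 3 steps: [23, 45, 46, 78, 50, 73, 46, 64]


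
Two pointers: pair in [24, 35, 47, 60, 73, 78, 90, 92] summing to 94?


lo=0(24)+hi=7(92)=116
lo=0(24)+hi=6(90)=114
lo=0(24)+hi=5(78)=102
lo=0(24)+hi=4(73)=97
lo=0(24)+hi=3(60)=84
lo=1(35)+hi=3(60)=95
lo=1(35)+hi=2(47)=82

No pair found


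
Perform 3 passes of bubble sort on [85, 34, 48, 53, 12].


Initial: [85, 34, 48, 53, 12]
Pass 1: [34, 48, 53, 12, 85] (4 swaps)
Pass 2: [34, 48, 12, 53, 85] (1 swaps)
Pass 3: [34, 12, 48, 53, 85] (1 swaps)

After 3 passes: [34, 12, 48, 53, 85]


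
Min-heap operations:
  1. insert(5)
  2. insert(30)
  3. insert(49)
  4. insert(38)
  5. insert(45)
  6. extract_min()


insert(5) -> [5]
insert(30) -> [5, 30]
insert(49) -> [5, 30, 49]
insert(38) -> [5, 30, 49, 38]
insert(45) -> [5, 30, 49, 38, 45]
extract_min()->5, [30, 38, 49, 45]

Final heap: [30, 38, 49, 45]


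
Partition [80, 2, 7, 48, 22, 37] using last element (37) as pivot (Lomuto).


Pivot: 37
  2 <= 37: swap -> [2, 80, 7, 48, 22, 37]
  7 <= 37: swap -> [2, 7, 80, 48, 22, 37]
  22 <= 37: swap -> [2, 7, 22, 48, 80, 37]
Place pivot at 3: [2, 7, 22, 37, 80, 48]

Partitioned: [2, 7, 22, 37, 80, 48]


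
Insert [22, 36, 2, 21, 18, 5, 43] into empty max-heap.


Insert 22: [22]
Insert 36: [36, 22]
Insert 2: [36, 22, 2]
Insert 21: [36, 22, 2, 21]
Insert 18: [36, 22, 2, 21, 18]
Insert 5: [36, 22, 5, 21, 18, 2]
Insert 43: [43, 22, 36, 21, 18, 2, 5]

Final heap: [43, 22, 36, 21, 18, 2, 5]


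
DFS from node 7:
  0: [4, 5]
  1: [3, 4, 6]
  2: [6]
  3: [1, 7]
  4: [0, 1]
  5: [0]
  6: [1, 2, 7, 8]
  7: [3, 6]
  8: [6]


Visit 7, push [6, 3]
Visit 3, push [1]
Visit 1, push [6, 4]
Visit 4, push [0]
Visit 0, push [5]
Visit 5, push []
Visit 6, push [8, 2]
Visit 2, push []
Visit 8, push []

DFS order: [7, 3, 1, 4, 0, 5, 6, 2, 8]


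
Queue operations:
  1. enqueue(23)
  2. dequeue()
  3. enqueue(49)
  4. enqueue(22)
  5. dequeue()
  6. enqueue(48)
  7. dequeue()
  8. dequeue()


enqueue(23) -> [23]
dequeue()->23, []
enqueue(49) -> [49]
enqueue(22) -> [49, 22]
dequeue()->49, [22]
enqueue(48) -> [22, 48]
dequeue()->22, [48]
dequeue()->48, []

Final queue: []


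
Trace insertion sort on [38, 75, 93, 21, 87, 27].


Initial: [38, 75, 93, 21, 87, 27]
Insert 75: [38, 75, 93, 21, 87, 27]
Insert 93: [38, 75, 93, 21, 87, 27]
Insert 21: [21, 38, 75, 93, 87, 27]
Insert 87: [21, 38, 75, 87, 93, 27]
Insert 27: [21, 27, 38, 75, 87, 93]

Sorted: [21, 27, 38, 75, 87, 93]


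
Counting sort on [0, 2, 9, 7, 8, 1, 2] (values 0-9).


Input: [0, 2, 9, 7, 8, 1, 2]
Counts: [1, 1, 2, 0, 0, 0, 0, 1, 1, 1]

Sorted: [0, 1, 2, 2, 7, 8, 9]


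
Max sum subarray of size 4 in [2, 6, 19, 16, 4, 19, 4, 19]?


[0:4]: 43
[1:5]: 45
[2:6]: 58
[3:7]: 43
[4:8]: 46

Max: 58 at [2:6]


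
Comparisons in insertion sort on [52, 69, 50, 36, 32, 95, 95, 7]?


Algorithm: insertion sort
Input: [52, 69, 50, 36, 32, 95, 95, 7]
Sorted: [7, 32, 36, 50, 52, 69, 95, 95]

19


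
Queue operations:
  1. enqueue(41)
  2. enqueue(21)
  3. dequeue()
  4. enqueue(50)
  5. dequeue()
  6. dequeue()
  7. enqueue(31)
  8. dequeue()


enqueue(41) -> [41]
enqueue(21) -> [41, 21]
dequeue()->41, [21]
enqueue(50) -> [21, 50]
dequeue()->21, [50]
dequeue()->50, []
enqueue(31) -> [31]
dequeue()->31, []

Final queue: []


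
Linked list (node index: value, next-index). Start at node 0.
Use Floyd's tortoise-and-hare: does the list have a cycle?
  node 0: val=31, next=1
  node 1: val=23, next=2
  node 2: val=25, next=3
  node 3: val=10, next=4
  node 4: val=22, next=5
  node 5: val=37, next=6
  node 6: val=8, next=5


Floyd's tortoise (slow, +1) and hare (fast, +2):
  init: slow=0, fast=0
  step 1: slow=1, fast=2
  step 2: slow=2, fast=4
  step 3: slow=3, fast=6
  step 4: slow=4, fast=6
  step 5: slow=5, fast=6
  step 6: slow=6, fast=6
  slow == fast at node 6: cycle detected

Cycle: yes


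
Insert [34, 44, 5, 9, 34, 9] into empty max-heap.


Insert 34: [34]
Insert 44: [44, 34]
Insert 5: [44, 34, 5]
Insert 9: [44, 34, 5, 9]
Insert 34: [44, 34, 5, 9, 34]
Insert 9: [44, 34, 9, 9, 34, 5]

Final heap: [44, 34, 9, 9, 34, 5]


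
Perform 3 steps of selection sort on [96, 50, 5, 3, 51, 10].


Initial: [96, 50, 5, 3, 51, 10]
Step 1: min=3 at 3
  Swap: [3, 50, 5, 96, 51, 10]
Step 2: min=5 at 2
  Swap: [3, 5, 50, 96, 51, 10]
Step 3: min=10 at 5
  Swap: [3, 5, 10, 96, 51, 50]

After 3 steps: [3, 5, 10, 96, 51, 50]


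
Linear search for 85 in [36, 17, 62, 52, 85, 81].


i=0: 36!=85
i=1: 17!=85
i=2: 62!=85
i=3: 52!=85
i=4: 85==85 found!

Found at 4, 5 comps


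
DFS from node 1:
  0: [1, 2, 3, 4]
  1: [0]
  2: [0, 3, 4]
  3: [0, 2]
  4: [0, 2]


Visit 1, push [0]
Visit 0, push [4, 3, 2]
Visit 2, push [4, 3]
Visit 3, push []
Visit 4, push []

DFS order: [1, 0, 2, 3, 4]


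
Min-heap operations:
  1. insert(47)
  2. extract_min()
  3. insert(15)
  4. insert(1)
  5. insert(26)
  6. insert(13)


insert(47) -> [47]
extract_min()->47, []
insert(15) -> [15]
insert(1) -> [1, 15]
insert(26) -> [1, 15, 26]
insert(13) -> [1, 13, 26, 15]

Final heap: [1, 13, 26, 15]


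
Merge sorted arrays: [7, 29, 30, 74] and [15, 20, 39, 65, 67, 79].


Take 7 from A
Take 15 from B
Take 20 from B
Take 29 from A
Take 30 from A
Take 39 from B
Take 65 from B
Take 67 from B
Take 74 from A

Merged: [7, 15, 20, 29, 30, 39, 65, 67, 74, 79]


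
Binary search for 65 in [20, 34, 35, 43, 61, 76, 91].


Step 1: lo=0, hi=6, mid=3, val=43
Step 2: lo=4, hi=6, mid=5, val=76
Step 3: lo=4, hi=4, mid=4, val=61

Not found


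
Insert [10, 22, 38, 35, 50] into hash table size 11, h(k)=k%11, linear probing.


Insert 10: h=10 -> slot 10
Insert 22: h=0 -> slot 0
Insert 38: h=5 -> slot 5
Insert 35: h=2 -> slot 2
Insert 50: h=6 -> slot 6

Table: [22, None, 35, None, None, 38, 50, None, None, None, 10]


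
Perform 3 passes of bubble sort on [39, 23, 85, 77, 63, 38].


Initial: [39, 23, 85, 77, 63, 38]
Pass 1: [23, 39, 77, 63, 38, 85] (4 swaps)
Pass 2: [23, 39, 63, 38, 77, 85] (2 swaps)
Pass 3: [23, 39, 38, 63, 77, 85] (1 swaps)

After 3 passes: [23, 39, 38, 63, 77, 85]


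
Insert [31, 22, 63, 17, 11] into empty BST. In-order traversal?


Insert 31: root
Insert 22: L from 31
Insert 63: R from 31
Insert 17: L from 31 -> L from 22
Insert 11: L from 31 -> L from 22 -> L from 17

In-order: [11, 17, 22, 31, 63]


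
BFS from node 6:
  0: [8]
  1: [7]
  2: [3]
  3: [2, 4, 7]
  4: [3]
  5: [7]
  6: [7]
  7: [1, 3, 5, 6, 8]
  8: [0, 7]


Visit 6, enqueue [7]
Visit 7, enqueue [1, 3, 5, 8]
Visit 1, enqueue []
Visit 3, enqueue [2, 4]
Visit 5, enqueue []
Visit 8, enqueue [0]
Visit 2, enqueue []
Visit 4, enqueue []
Visit 0, enqueue []

BFS order: [6, 7, 1, 3, 5, 8, 2, 4, 0]


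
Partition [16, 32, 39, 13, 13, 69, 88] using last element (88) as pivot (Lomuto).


Pivot: 88
  16 <= 88: advance i (no swap)
  32 <= 88: advance i (no swap)
  39 <= 88: advance i (no swap)
  13 <= 88: advance i (no swap)
  13 <= 88: advance i (no swap)
  69 <= 88: advance i (no swap)
Place pivot at 6: [16, 32, 39, 13, 13, 69, 88]

Partitioned: [16, 32, 39, 13, 13, 69, 88]


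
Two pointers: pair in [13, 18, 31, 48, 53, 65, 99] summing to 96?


lo=0(13)+hi=6(99)=112
lo=0(13)+hi=5(65)=78
lo=1(18)+hi=5(65)=83
lo=2(31)+hi=5(65)=96

Yes: 31+65=96


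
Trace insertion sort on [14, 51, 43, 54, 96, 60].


Initial: [14, 51, 43, 54, 96, 60]
Insert 51: [14, 51, 43, 54, 96, 60]
Insert 43: [14, 43, 51, 54, 96, 60]
Insert 54: [14, 43, 51, 54, 96, 60]
Insert 96: [14, 43, 51, 54, 96, 60]
Insert 60: [14, 43, 51, 54, 60, 96]

Sorted: [14, 43, 51, 54, 60, 96]


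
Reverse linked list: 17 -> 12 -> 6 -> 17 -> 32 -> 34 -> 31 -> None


Step 1: curr=17, set curr.next=prev(None) | reversed so far: 17
Step 2: curr=12, set curr.next=prev(17) | reversed so far: 12 -> 17
Step 3: curr=6, set curr.next=prev(12) | reversed so far: 6 -> 12 -> 17
Step 4: curr=17, set curr.next=prev(6) | reversed so far: 17 -> 6 -> 12 -> 17
Step 5: curr=32, set curr.next=prev(17) | reversed so far: 32 -> 17 -> 6 -> 12 -> 17
Step 6: curr=34, set curr.next=prev(32) | reversed so far: 34 -> 32 -> 17 -> 6 -> 12 -> 17
Step 7: curr=31, set curr.next=prev(34) | reversed so far: 31 -> 34 -> 32 -> 17 -> 6 -> 12 -> 17

31 -> 34 -> 32 -> 17 -> 6 -> 12 -> 17 -> None


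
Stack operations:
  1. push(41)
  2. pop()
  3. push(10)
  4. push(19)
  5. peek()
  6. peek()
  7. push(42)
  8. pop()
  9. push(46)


push(41) -> [41]
pop()->41, []
push(10) -> [10]
push(19) -> [10, 19]
peek()->19
peek()->19
push(42) -> [10, 19, 42]
pop()->42, [10, 19]
push(46) -> [10, 19, 46]

Final stack: [10, 19, 46]


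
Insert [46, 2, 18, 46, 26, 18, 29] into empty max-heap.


Insert 46: [46]
Insert 2: [46, 2]
Insert 18: [46, 2, 18]
Insert 46: [46, 46, 18, 2]
Insert 26: [46, 46, 18, 2, 26]
Insert 18: [46, 46, 18, 2, 26, 18]
Insert 29: [46, 46, 29, 2, 26, 18, 18]

Final heap: [46, 46, 29, 2, 26, 18, 18]


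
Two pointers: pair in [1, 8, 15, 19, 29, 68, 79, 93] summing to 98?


lo=0(1)+hi=7(93)=94
lo=1(8)+hi=7(93)=101
lo=1(8)+hi=6(79)=87
lo=2(15)+hi=6(79)=94
lo=3(19)+hi=6(79)=98

Yes: 19+79=98


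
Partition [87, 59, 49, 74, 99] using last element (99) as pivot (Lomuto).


Pivot: 99
  87 <= 99: advance i (no swap)
  59 <= 99: advance i (no swap)
  49 <= 99: advance i (no swap)
  74 <= 99: advance i (no swap)
Place pivot at 4: [87, 59, 49, 74, 99]

Partitioned: [87, 59, 49, 74, 99]


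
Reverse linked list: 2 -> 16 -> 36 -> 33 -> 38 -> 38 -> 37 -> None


Step 1: curr=2, set curr.next=prev(None) | reversed so far: 2
Step 2: curr=16, set curr.next=prev(2) | reversed so far: 16 -> 2
Step 3: curr=36, set curr.next=prev(16) | reversed so far: 36 -> 16 -> 2
Step 4: curr=33, set curr.next=prev(36) | reversed so far: 33 -> 36 -> 16 -> 2
Step 5: curr=38, set curr.next=prev(33) | reversed so far: 38 -> 33 -> 36 -> 16 -> 2
Step 6: curr=38, set curr.next=prev(38) | reversed so far: 38 -> 38 -> 33 -> 36 -> 16 -> 2
Step 7: curr=37, set curr.next=prev(38) | reversed so far: 37 -> 38 -> 38 -> 33 -> 36 -> 16 -> 2

37 -> 38 -> 38 -> 33 -> 36 -> 16 -> 2 -> None


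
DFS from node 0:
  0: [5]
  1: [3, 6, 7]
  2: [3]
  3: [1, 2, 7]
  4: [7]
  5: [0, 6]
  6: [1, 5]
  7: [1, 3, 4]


Visit 0, push [5]
Visit 5, push [6]
Visit 6, push [1]
Visit 1, push [7, 3]
Visit 3, push [7, 2]
Visit 2, push []
Visit 7, push [4]
Visit 4, push []

DFS order: [0, 5, 6, 1, 3, 2, 7, 4]


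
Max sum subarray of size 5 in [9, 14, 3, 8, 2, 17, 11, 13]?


[0:5]: 36
[1:6]: 44
[2:7]: 41
[3:8]: 51

Max: 51 at [3:8]


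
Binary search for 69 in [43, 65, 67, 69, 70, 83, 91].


Step 1: lo=0, hi=6, mid=3, val=69

Found at index 3


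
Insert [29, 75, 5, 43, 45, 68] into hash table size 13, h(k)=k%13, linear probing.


Insert 29: h=3 -> slot 3
Insert 75: h=10 -> slot 10
Insert 5: h=5 -> slot 5
Insert 43: h=4 -> slot 4
Insert 45: h=6 -> slot 6
Insert 68: h=3, 4 probes -> slot 7

Table: [None, None, None, 29, 43, 5, 45, 68, None, None, 75, None, None]


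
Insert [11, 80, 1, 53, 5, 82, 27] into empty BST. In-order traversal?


Insert 11: root
Insert 80: R from 11
Insert 1: L from 11
Insert 53: R from 11 -> L from 80
Insert 5: L from 11 -> R from 1
Insert 82: R from 11 -> R from 80
Insert 27: R from 11 -> L from 80 -> L from 53

In-order: [1, 5, 11, 27, 53, 80, 82]


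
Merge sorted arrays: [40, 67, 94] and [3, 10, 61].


Take 3 from B
Take 10 from B
Take 40 from A
Take 61 from B

Merged: [3, 10, 40, 61, 67, 94]


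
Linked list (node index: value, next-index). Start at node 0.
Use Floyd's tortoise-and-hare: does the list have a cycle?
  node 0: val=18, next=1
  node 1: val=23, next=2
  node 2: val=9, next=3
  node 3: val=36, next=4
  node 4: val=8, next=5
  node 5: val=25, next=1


Floyd's tortoise (slow, +1) and hare (fast, +2):
  init: slow=0, fast=0
  step 1: slow=1, fast=2
  step 2: slow=2, fast=4
  step 3: slow=3, fast=1
  step 4: slow=4, fast=3
  step 5: slow=5, fast=5
  slow == fast at node 5: cycle detected

Cycle: yes


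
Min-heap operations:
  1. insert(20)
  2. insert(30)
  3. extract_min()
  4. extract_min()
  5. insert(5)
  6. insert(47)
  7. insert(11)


insert(20) -> [20]
insert(30) -> [20, 30]
extract_min()->20, [30]
extract_min()->30, []
insert(5) -> [5]
insert(47) -> [5, 47]
insert(11) -> [5, 47, 11]

Final heap: [5, 47, 11]


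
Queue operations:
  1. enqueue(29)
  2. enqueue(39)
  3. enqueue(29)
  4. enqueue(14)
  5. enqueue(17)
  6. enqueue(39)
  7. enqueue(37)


enqueue(29) -> [29]
enqueue(39) -> [29, 39]
enqueue(29) -> [29, 39, 29]
enqueue(14) -> [29, 39, 29, 14]
enqueue(17) -> [29, 39, 29, 14, 17]
enqueue(39) -> [29, 39, 29, 14, 17, 39]
enqueue(37) -> [29, 39, 29, 14, 17, 39, 37]

Final queue: [29, 39, 29, 14, 17, 39, 37]


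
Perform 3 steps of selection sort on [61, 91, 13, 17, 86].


Initial: [61, 91, 13, 17, 86]
Step 1: min=13 at 2
  Swap: [13, 91, 61, 17, 86]
Step 2: min=17 at 3
  Swap: [13, 17, 61, 91, 86]
Step 3: min=61 at 2
  Swap: [13, 17, 61, 91, 86]

After 3 steps: [13, 17, 61, 91, 86]


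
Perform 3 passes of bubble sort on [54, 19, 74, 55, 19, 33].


Initial: [54, 19, 74, 55, 19, 33]
Pass 1: [19, 54, 55, 19, 33, 74] (4 swaps)
Pass 2: [19, 54, 19, 33, 55, 74] (2 swaps)
Pass 3: [19, 19, 33, 54, 55, 74] (2 swaps)

After 3 passes: [19, 19, 33, 54, 55, 74]


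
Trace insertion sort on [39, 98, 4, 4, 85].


Initial: [39, 98, 4, 4, 85]
Insert 98: [39, 98, 4, 4, 85]
Insert 4: [4, 39, 98, 4, 85]
Insert 4: [4, 4, 39, 98, 85]
Insert 85: [4, 4, 39, 85, 98]

Sorted: [4, 4, 39, 85, 98]


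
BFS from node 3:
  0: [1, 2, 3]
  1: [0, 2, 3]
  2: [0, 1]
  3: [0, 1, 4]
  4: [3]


Visit 3, enqueue [0, 1, 4]
Visit 0, enqueue [2]
Visit 1, enqueue []
Visit 4, enqueue []
Visit 2, enqueue []

BFS order: [3, 0, 1, 4, 2]


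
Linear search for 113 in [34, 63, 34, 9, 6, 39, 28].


i=0: 34!=113
i=1: 63!=113
i=2: 34!=113
i=3: 9!=113
i=4: 6!=113
i=5: 39!=113
i=6: 28!=113

Not found, 7 comps


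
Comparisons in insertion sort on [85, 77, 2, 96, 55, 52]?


Algorithm: insertion sort
Input: [85, 77, 2, 96, 55, 52]
Sorted: [2, 52, 55, 77, 85, 96]

13


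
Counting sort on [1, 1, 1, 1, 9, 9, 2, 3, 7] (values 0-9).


Input: [1, 1, 1, 1, 9, 9, 2, 3, 7]
Counts: [0, 4, 1, 1, 0, 0, 0, 1, 0, 2]

Sorted: [1, 1, 1, 1, 2, 3, 7, 9, 9]


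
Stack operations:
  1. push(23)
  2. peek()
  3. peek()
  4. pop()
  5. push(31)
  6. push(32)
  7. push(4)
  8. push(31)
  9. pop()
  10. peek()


push(23) -> [23]
peek()->23
peek()->23
pop()->23, []
push(31) -> [31]
push(32) -> [31, 32]
push(4) -> [31, 32, 4]
push(31) -> [31, 32, 4, 31]
pop()->31, [31, 32, 4]
peek()->4

Final stack: [31, 32, 4]


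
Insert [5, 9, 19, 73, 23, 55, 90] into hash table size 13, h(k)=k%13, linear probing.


Insert 5: h=5 -> slot 5
Insert 9: h=9 -> slot 9
Insert 19: h=6 -> slot 6
Insert 73: h=8 -> slot 8
Insert 23: h=10 -> slot 10
Insert 55: h=3 -> slot 3
Insert 90: h=12 -> slot 12

Table: [None, None, None, 55, None, 5, 19, None, 73, 9, 23, None, 90]


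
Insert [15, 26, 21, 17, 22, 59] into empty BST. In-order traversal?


Insert 15: root
Insert 26: R from 15
Insert 21: R from 15 -> L from 26
Insert 17: R from 15 -> L from 26 -> L from 21
Insert 22: R from 15 -> L from 26 -> R from 21
Insert 59: R from 15 -> R from 26

In-order: [15, 17, 21, 22, 26, 59]


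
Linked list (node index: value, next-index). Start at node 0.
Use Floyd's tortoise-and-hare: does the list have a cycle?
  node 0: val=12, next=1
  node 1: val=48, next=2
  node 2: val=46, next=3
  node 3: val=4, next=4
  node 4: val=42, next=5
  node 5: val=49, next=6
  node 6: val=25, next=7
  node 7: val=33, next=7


Floyd's tortoise (slow, +1) and hare (fast, +2):
  init: slow=0, fast=0
  step 1: slow=1, fast=2
  step 2: slow=2, fast=4
  step 3: slow=3, fast=6
  step 4: slow=4, fast=7
  step 5: slow=5, fast=7
  step 6: slow=6, fast=7
  step 7: slow=7, fast=7
  slow == fast at node 7: cycle detected

Cycle: yes


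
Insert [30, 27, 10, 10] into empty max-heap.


Insert 30: [30]
Insert 27: [30, 27]
Insert 10: [30, 27, 10]
Insert 10: [30, 27, 10, 10]

Final heap: [30, 27, 10, 10]


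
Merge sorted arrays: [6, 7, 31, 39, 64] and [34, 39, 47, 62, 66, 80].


Take 6 from A
Take 7 from A
Take 31 from A
Take 34 from B
Take 39 from A
Take 39 from B
Take 47 from B
Take 62 from B
Take 64 from A

Merged: [6, 7, 31, 34, 39, 39, 47, 62, 64, 66, 80]


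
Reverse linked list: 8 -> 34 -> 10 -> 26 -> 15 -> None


Step 1: curr=8, set curr.next=prev(None) | reversed so far: 8
Step 2: curr=34, set curr.next=prev(8) | reversed so far: 34 -> 8
Step 3: curr=10, set curr.next=prev(34) | reversed so far: 10 -> 34 -> 8
Step 4: curr=26, set curr.next=prev(10) | reversed so far: 26 -> 10 -> 34 -> 8
Step 5: curr=15, set curr.next=prev(26) | reversed so far: 15 -> 26 -> 10 -> 34 -> 8

15 -> 26 -> 10 -> 34 -> 8 -> None


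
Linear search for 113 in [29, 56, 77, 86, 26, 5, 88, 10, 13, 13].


i=0: 29!=113
i=1: 56!=113
i=2: 77!=113
i=3: 86!=113
i=4: 26!=113
i=5: 5!=113
i=6: 88!=113
i=7: 10!=113
i=8: 13!=113
i=9: 13!=113

Not found, 10 comps


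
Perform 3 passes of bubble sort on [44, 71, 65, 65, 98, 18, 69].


Initial: [44, 71, 65, 65, 98, 18, 69]
Pass 1: [44, 65, 65, 71, 18, 69, 98] (4 swaps)
Pass 2: [44, 65, 65, 18, 69, 71, 98] (2 swaps)
Pass 3: [44, 65, 18, 65, 69, 71, 98] (1 swaps)

After 3 passes: [44, 65, 18, 65, 69, 71, 98]


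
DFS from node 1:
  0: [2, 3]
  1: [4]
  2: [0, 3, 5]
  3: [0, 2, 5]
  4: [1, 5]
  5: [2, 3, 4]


Visit 1, push [4]
Visit 4, push [5]
Visit 5, push [3, 2]
Visit 2, push [3, 0]
Visit 0, push [3]
Visit 3, push []

DFS order: [1, 4, 5, 2, 0, 3]


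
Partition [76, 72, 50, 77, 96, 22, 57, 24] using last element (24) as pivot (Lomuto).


Pivot: 24
  22 <= 24: swap -> [22, 72, 50, 77, 96, 76, 57, 24]
Place pivot at 1: [22, 24, 50, 77, 96, 76, 57, 72]

Partitioned: [22, 24, 50, 77, 96, 76, 57, 72]


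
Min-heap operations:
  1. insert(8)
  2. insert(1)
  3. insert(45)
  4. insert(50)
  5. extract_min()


insert(8) -> [8]
insert(1) -> [1, 8]
insert(45) -> [1, 8, 45]
insert(50) -> [1, 8, 45, 50]
extract_min()->1, [8, 50, 45]

Final heap: [8, 50, 45]


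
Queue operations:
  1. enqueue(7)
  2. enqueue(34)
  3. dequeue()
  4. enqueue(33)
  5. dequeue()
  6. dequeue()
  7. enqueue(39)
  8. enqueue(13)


enqueue(7) -> [7]
enqueue(34) -> [7, 34]
dequeue()->7, [34]
enqueue(33) -> [34, 33]
dequeue()->34, [33]
dequeue()->33, []
enqueue(39) -> [39]
enqueue(13) -> [39, 13]

Final queue: [39, 13]


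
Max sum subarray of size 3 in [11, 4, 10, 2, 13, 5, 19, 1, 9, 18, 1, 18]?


[0:3]: 25
[1:4]: 16
[2:5]: 25
[3:6]: 20
[4:7]: 37
[5:8]: 25
[6:9]: 29
[7:10]: 28
[8:11]: 28
[9:12]: 37

Max: 37 at [4:7]


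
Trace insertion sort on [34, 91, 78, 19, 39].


Initial: [34, 91, 78, 19, 39]
Insert 91: [34, 91, 78, 19, 39]
Insert 78: [34, 78, 91, 19, 39]
Insert 19: [19, 34, 78, 91, 39]
Insert 39: [19, 34, 39, 78, 91]

Sorted: [19, 34, 39, 78, 91]


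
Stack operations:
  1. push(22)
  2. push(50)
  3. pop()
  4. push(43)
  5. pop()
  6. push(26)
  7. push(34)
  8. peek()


push(22) -> [22]
push(50) -> [22, 50]
pop()->50, [22]
push(43) -> [22, 43]
pop()->43, [22]
push(26) -> [22, 26]
push(34) -> [22, 26, 34]
peek()->34

Final stack: [22, 26, 34]


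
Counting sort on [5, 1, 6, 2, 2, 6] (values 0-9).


Input: [5, 1, 6, 2, 2, 6]
Counts: [0, 1, 2, 0, 0, 1, 2, 0, 0, 0]

Sorted: [1, 2, 2, 5, 6, 6]


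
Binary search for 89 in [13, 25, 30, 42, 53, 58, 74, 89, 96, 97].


Step 1: lo=0, hi=9, mid=4, val=53
Step 2: lo=5, hi=9, mid=7, val=89

Found at index 7


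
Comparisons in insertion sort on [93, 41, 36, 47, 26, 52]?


Algorithm: insertion sort
Input: [93, 41, 36, 47, 26, 52]
Sorted: [26, 36, 41, 47, 52, 93]

11


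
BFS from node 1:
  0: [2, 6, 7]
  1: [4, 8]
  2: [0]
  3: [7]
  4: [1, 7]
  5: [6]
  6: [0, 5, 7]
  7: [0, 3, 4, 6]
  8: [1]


Visit 1, enqueue [4, 8]
Visit 4, enqueue [7]
Visit 8, enqueue []
Visit 7, enqueue [0, 3, 6]
Visit 0, enqueue [2]
Visit 3, enqueue []
Visit 6, enqueue [5]
Visit 2, enqueue []
Visit 5, enqueue []

BFS order: [1, 4, 8, 7, 0, 3, 6, 2, 5]


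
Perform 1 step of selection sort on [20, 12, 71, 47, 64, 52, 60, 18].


Initial: [20, 12, 71, 47, 64, 52, 60, 18]
Step 1: min=12 at 1
  Swap: [12, 20, 71, 47, 64, 52, 60, 18]

After 1 step: [12, 20, 71, 47, 64, 52, 60, 18]


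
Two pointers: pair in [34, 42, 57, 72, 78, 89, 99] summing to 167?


lo=0(34)+hi=6(99)=133
lo=1(42)+hi=6(99)=141
lo=2(57)+hi=6(99)=156
lo=3(72)+hi=6(99)=171
lo=3(72)+hi=5(89)=161
lo=4(78)+hi=5(89)=167

Yes: 78+89=167


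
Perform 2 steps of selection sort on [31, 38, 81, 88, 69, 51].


Initial: [31, 38, 81, 88, 69, 51]
Step 1: min=31 at 0
  Swap: [31, 38, 81, 88, 69, 51]
Step 2: min=38 at 1
  Swap: [31, 38, 81, 88, 69, 51]

After 2 steps: [31, 38, 81, 88, 69, 51]


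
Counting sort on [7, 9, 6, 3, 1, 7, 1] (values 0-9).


Input: [7, 9, 6, 3, 1, 7, 1]
Counts: [0, 2, 0, 1, 0, 0, 1, 2, 0, 1]

Sorted: [1, 1, 3, 6, 7, 7, 9]


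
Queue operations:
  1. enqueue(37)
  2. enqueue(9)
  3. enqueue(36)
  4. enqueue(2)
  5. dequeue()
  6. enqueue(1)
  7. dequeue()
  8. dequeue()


enqueue(37) -> [37]
enqueue(9) -> [37, 9]
enqueue(36) -> [37, 9, 36]
enqueue(2) -> [37, 9, 36, 2]
dequeue()->37, [9, 36, 2]
enqueue(1) -> [9, 36, 2, 1]
dequeue()->9, [36, 2, 1]
dequeue()->36, [2, 1]

Final queue: [2, 1]


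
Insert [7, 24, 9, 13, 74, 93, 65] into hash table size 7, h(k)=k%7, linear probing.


Insert 7: h=0 -> slot 0
Insert 24: h=3 -> slot 3
Insert 9: h=2 -> slot 2
Insert 13: h=6 -> slot 6
Insert 74: h=4 -> slot 4
Insert 93: h=2, 3 probes -> slot 5
Insert 65: h=2, 6 probes -> slot 1

Table: [7, 65, 9, 24, 74, 93, 13]


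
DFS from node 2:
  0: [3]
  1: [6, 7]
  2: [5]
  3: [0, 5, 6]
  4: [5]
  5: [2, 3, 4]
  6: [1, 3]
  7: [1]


Visit 2, push [5]
Visit 5, push [4, 3]
Visit 3, push [6, 0]
Visit 0, push []
Visit 6, push [1]
Visit 1, push [7]
Visit 7, push []
Visit 4, push []

DFS order: [2, 5, 3, 0, 6, 1, 7, 4]


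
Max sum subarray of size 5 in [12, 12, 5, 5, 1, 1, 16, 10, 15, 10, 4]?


[0:5]: 35
[1:6]: 24
[2:7]: 28
[3:8]: 33
[4:9]: 43
[5:10]: 52
[6:11]: 55

Max: 55 at [6:11]


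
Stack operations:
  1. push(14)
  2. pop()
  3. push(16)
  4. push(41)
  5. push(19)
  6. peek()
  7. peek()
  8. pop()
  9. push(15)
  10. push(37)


push(14) -> [14]
pop()->14, []
push(16) -> [16]
push(41) -> [16, 41]
push(19) -> [16, 41, 19]
peek()->19
peek()->19
pop()->19, [16, 41]
push(15) -> [16, 41, 15]
push(37) -> [16, 41, 15, 37]

Final stack: [16, 41, 15, 37]


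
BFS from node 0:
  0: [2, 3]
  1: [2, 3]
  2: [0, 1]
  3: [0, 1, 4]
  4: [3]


Visit 0, enqueue [2, 3]
Visit 2, enqueue [1]
Visit 3, enqueue [4]
Visit 1, enqueue []
Visit 4, enqueue []

BFS order: [0, 2, 3, 1, 4]


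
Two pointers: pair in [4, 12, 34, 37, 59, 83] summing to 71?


lo=0(4)+hi=5(83)=87
lo=0(4)+hi=4(59)=63
lo=1(12)+hi=4(59)=71

Yes: 12+59=71


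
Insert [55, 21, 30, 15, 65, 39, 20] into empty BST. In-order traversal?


Insert 55: root
Insert 21: L from 55
Insert 30: L from 55 -> R from 21
Insert 15: L from 55 -> L from 21
Insert 65: R from 55
Insert 39: L from 55 -> R from 21 -> R from 30
Insert 20: L from 55 -> L from 21 -> R from 15

In-order: [15, 20, 21, 30, 39, 55, 65]


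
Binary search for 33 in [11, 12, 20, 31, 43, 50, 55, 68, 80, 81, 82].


Step 1: lo=0, hi=10, mid=5, val=50
Step 2: lo=0, hi=4, mid=2, val=20
Step 3: lo=3, hi=4, mid=3, val=31
Step 4: lo=4, hi=4, mid=4, val=43

Not found


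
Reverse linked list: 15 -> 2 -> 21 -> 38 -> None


Step 1: curr=15, set curr.next=prev(None) | reversed so far: 15
Step 2: curr=2, set curr.next=prev(15) | reversed so far: 2 -> 15
Step 3: curr=21, set curr.next=prev(2) | reversed so far: 21 -> 2 -> 15
Step 4: curr=38, set curr.next=prev(21) | reversed so far: 38 -> 21 -> 2 -> 15

38 -> 21 -> 2 -> 15 -> None


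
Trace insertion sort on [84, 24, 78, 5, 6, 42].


Initial: [84, 24, 78, 5, 6, 42]
Insert 24: [24, 84, 78, 5, 6, 42]
Insert 78: [24, 78, 84, 5, 6, 42]
Insert 5: [5, 24, 78, 84, 6, 42]
Insert 6: [5, 6, 24, 78, 84, 42]
Insert 42: [5, 6, 24, 42, 78, 84]

Sorted: [5, 6, 24, 42, 78, 84]


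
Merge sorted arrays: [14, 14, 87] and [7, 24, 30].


Take 7 from B
Take 14 from A
Take 14 from A
Take 24 from B
Take 30 from B

Merged: [7, 14, 14, 24, 30, 87]


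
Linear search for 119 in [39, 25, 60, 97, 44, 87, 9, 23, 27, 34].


i=0: 39!=119
i=1: 25!=119
i=2: 60!=119
i=3: 97!=119
i=4: 44!=119
i=5: 87!=119
i=6: 9!=119
i=7: 23!=119
i=8: 27!=119
i=9: 34!=119

Not found, 10 comps


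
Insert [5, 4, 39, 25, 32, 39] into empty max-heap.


Insert 5: [5]
Insert 4: [5, 4]
Insert 39: [39, 4, 5]
Insert 25: [39, 25, 5, 4]
Insert 32: [39, 32, 5, 4, 25]
Insert 39: [39, 32, 39, 4, 25, 5]

Final heap: [39, 32, 39, 4, 25, 5]


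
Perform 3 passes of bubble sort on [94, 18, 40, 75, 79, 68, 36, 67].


Initial: [94, 18, 40, 75, 79, 68, 36, 67]
Pass 1: [18, 40, 75, 79, 68, 36, 67, 94] (7 swaps)
Pass 2: [18, 40, 75, 68, 36, 67, 79, 94] (3 swaps)
Pass 3: [18, 40, 68, 36, 67, 75, 79, 94] (3 swaps)

After 3 passes: [18, 40, 68, 36, 67, 75, 79, 94]


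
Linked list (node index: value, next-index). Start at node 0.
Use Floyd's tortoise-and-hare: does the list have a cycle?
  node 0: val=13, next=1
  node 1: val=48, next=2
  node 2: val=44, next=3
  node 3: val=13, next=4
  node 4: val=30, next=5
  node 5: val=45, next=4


Floyd's tortoise (slow, +1) and hare (fast, +2):
  init: slow=0, fast=0
  step 1: slow=1, fast=2
  step 2: slow=2, fast=4
  step 3: slow=3, fast=4
  step 4: slow=4, fast=4
  slow == fast at node 4: cycle detected

Cycle: yes


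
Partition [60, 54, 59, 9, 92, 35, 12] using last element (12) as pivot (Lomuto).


Pivot: 12
  9 <= 12: swap -> [9, 54, 59, 60, 92, 35, 12]
Place pivot at 1: [9, 12, 59, 60, 92, 35, 54]

Partitioned: [9, 12, 59, 60, 92, 35, 54]


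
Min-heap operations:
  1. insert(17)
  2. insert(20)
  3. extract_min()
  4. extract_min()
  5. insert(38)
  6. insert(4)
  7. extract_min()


insert(17) -> [17]
insert(20) -> [17, 20]
extract_min()->17, [20]
extract_min()->20, []
insert(38) -> [38]
insert(4) -> [4, 38]
extract_min()->4, [38]

Final heap: [38]


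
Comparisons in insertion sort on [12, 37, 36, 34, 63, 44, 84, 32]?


Algorithm: insertion sort
Input: [12, 37, 36, 34, 63, 44, 84, 32]
Sorted: [12, 32, 34, 36, 37, 44, 63, 84]

17


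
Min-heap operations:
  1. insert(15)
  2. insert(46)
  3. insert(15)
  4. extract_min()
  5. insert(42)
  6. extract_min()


insert(15) -> [15]
insert(46) -> [15, 46]
insert(15) -> [15, 46, 15]
extract_min()->15, [15, 46]
insert(42) -> [15, 46, 42]
extract_min()->15, [42, 46]

Final heap: [42, 46]


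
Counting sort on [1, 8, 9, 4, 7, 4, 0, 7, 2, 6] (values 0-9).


Input: [1, 8, 9, 4, 7, 4, 0, 7, 2, 6]
Counts: [1, 1, 1, 0, 2, 0, 1, 2, 1, 1]

Sorted: [0, 1, 2, 4, 4, 6, 7, 7, 8, 9]


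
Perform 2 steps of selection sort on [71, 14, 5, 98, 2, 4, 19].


Initial: [71, 14, 5, 98, 2, 4, 19]
Step 1: min=2 at 4
  Swap: [2, 14, 5, 98, 71, 4, 19]
Step 2: min=4 at 5
  Swap: [2, 4, 5, 98, 71, 14, 19]

After 2 steps: [2, 4, 5, 98, 71, 14, 19]


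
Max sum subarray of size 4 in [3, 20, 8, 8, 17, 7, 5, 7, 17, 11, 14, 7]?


[0:4]: 39
[1:5]: 53
[2:6]: 40
[3:7]: 37
[4:8]: 36
[5:9]: 36
[6:10]: 40
[7:11]: 49
[8:12]: 49

Max: 53 at [1:5]


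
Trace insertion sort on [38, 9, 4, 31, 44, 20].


Initial: [38, 9, 4, 31, 44, 20]
Insert 9: [9, 38, 4, 31, 44, 20]
Insert 4: [4, 9, 38, 31, 44, 20]
Insert 31: [4, 9, 31, 38, 44, 20]
Insert 44: [4, 9, 31, 38, 44, 20]
Insert 20: [4, 9, 20, 31, 38, 44]

Sorted: [4, 9, 20, 31, 38, 44]


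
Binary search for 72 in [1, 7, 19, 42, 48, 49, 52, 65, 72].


Step 1: lo=0, hi=8, mid=4, val=48
Step 2: lo=5, hi=8, mid=6, val=52
Step 3: lo=7, hi=8, mid=7, val=65
Step 4: lo=8, hi=8, mid=8, val=72

Found at index 8


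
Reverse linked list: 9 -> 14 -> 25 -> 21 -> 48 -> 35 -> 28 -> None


Step 1: curr=9, set curr.next=prev(None) | reversed so far: 9
Step 2: curr=14, set curr.next=prev(9) | reversed so far: 14 -> 9
Step 3: curr=25, set curr.next=prev(14) | reversed so far: 25 -> 14 -> 9
Step 4: curr=21, set curr.next=prev(25) | reversed so far: 21 -> 25 -> 14 -> 9
Step 5: curr=48, set curr.next=prev(21) | reversed so far: 48 -> 21 -> 25 -> 14 -> 9
Step 6: curr=35, set curr.next=prev(48) | reversed so far: 35 -> 48 -> 21 -> 25 -> 14 -> 9
Step 7: curr=28, set curr.next=prev(35) | reversed so far: 28 -> 35 -> 48 -> 21 -> 25 -> 14 -> 9

28 -> 35 -> 48 -> 21 -> 25 -> 14 -> 9 -> None


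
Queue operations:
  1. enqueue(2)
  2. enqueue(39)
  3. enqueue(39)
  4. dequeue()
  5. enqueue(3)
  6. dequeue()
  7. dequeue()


enqueue(2) -> [2]
enqueue(39) -> [2, 39]
enqueue(39) -> [2, 39, 39]
dequeue()->2, [39, 39]
enqueue(3) -> [39, 39, 3]
dequeue()->39, [39, 3]
dequeue()->39, [3]

Final queue: [3]


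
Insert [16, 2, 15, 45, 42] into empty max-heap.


Insert 16: [16]
Insert 2: [16, 2]
Insert 15: [16, 2, 15]
Insert 45: [45, 16, 15, 2]
Insert 42: [45, 42, 15, 2, 16]

Final heap: [45, 42, 15, 2, 16]


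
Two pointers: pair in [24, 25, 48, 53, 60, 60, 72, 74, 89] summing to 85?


lo=0(24)+hi=8(89)=113
lo=0(24)+hi=7(74)=98
lo=0(24)+hi=6(72)=96
lo=0(24)+hi=5(60)=84
lo=1(25)+hi=5(60)=85

Yes: 25+60=85


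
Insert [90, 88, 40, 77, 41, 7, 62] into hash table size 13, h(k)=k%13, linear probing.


Insert 90: h=12 -> slot 12
Insert 88: h=10 -> slot 10
Insert 40: h=1 -> slot 1
Insert 77: h=12, 1 probes -> slot 0
Insert 41: h=2 -> slot 2
Insert 7: h=7 -> slot 7
Insert 62: h=10, 1 probes -> slot 11

Table: [77, 40, 41, None, None, None, None, 7, None, None, 88, 62, 90]


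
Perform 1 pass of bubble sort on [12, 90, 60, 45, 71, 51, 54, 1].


Initial: [12, 90, 60, 45, 71, 51, 54, 1]
Pass 1: [12, 60, 45, 71, 51, 54, 1, 90] (6 swaps)

After 1 pass: [12, 60, 45, 71, 51, 54, 1, 90]


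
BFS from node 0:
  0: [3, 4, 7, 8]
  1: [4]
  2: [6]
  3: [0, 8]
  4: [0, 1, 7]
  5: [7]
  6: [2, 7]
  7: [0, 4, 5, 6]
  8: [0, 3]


Visit 0, enqueue [3, 4, 7, 8]
Visit 3, enqueue []
Visit 4, enqueue [1]
Visit 7, enqueue [5, 6]
Visit 8, enqueue []
Visit 1, enqueue []
Visit 5, enqueue []
Visit 6, enqueue [2]
Visit 2, enqueue []

BFS order: [0, 3, 4, 7, 8, 1, 5, 6, 2]


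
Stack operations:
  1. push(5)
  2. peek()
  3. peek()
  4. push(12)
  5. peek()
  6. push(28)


push(5) -> [5]
peek()->5
peek()->5
push(12) -> [5, 12]
peek()->12
push(28) -> [5, 12, 28]

Final stack: [5, 12, 28]


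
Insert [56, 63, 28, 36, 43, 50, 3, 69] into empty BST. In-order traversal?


Insert 56: root
Insert 63: R from 56
Insert 28: L from 56
Insert 36: L from 56 -> R from 28
Insert 43: L from 56 -> R from 28 -> R from 36
Insert 50: L from 56 -> R from 28 -> R from 36 -> R from 43
Insert 3: L from 56 -> L from 28
Insert 69: R from 56 -> R from 63

In-order: [3, 28, 36, 43, 50, 56, 63, 69]


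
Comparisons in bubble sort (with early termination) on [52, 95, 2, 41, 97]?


Algorithm: bubble sort (with early termination)
Input: [52, 95, 2, 41, 97]
Sorted: [2, 41, 52, 95, 97]

9


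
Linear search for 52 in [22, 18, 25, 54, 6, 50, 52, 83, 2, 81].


i=0: 22!=52
i=1: 18!=52
i=2: 25!=52
i=3: 54!=52
i=4: 6!=52
i=5: 50!=52
i=6: 52==52 found!

Found at 6, 7 comps


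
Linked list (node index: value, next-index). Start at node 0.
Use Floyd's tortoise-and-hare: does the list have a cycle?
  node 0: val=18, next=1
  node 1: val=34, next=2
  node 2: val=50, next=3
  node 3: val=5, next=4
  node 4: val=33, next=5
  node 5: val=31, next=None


Floyd's tortoise (slow, +1) and hare (fast, +2):
  init: slow=0, fast=0
  step 1: slow=1, fast=2
  step 2: slow=2, fast=4
  step 3: fast 4->5->None, no cycle

Cycle: no


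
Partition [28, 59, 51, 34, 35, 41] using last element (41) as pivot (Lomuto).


Pivot: 41
  28 <= 41: advance i (no swap)
  34 <= 41: swap -> [28, 34, 51, 59, 35, 41]
  35 <= 41: swap -> [28, 34, 35, 59, 51, 41]
Place pivot at 3: [28, 34, 35, 41, 51, 59]

Partitioned: [28, 34, 35, 41, 51, 59]


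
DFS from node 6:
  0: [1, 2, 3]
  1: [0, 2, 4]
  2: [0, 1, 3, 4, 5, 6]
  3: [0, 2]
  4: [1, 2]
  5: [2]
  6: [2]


Visit 6, push [2]
Visit 2, push [5, 4, 3, 1, 0]
Visit 0, push [3, 1]
Visit 1, push [4]
Visit 4, push []
Visit 3, push []
Visit 5, push []

DFS order: [6, 2, 0, 1, 4, 3, 5]


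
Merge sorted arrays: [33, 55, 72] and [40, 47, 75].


Take 33 from A
Take 40 from B
Take 47 from B
Take 55 from A
Take 72 from A

Merged: [33, 40, 47, 55, 72, 75]


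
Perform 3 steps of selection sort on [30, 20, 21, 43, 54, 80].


Initial: [30, 20, 21, 43, 54, 80]
Step 1: min=20 at 1
  Swap: [20, 30, 21, 43, 54, 80]
Step 2: min=21 at 2
  Swap: [20, 21, 30, 43, 54, 80]
Step 3: min=30 at 2
  Swap: [20, 21, 30, 43, 54, 80]

After 3 steps: [20, 21, 30, 43, 54, 80]


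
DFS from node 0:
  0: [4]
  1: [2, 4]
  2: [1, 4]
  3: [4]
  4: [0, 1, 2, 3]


Visit 0, push [4]
Visit 4, push [3, 2, 1]
Visit 1, push [2]
Visit 2, push []
Visit 3, push []

DFS order: [0, 4, 1, 2, 3]


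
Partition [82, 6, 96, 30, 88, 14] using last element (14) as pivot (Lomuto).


Pivot: 14
  6 <= 14: swap -> [6, 82, 96, 30, 88, 14]
Place pivot at 1: [6, 14, 96, 30, 88, 82]

Partitioned: [6, 14, 96, 30, 88, 82]


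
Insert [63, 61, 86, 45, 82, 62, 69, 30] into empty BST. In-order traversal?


Insert 63: root
Insert 61: L from 63
Insert 86: R from 63
Insert 45: L from 63 -> L from 61
Insert 82: R from 63 -> L from 86
Insert 62: L from 63 -> R from 61
Insert 69: R from 63 -> L from 86 -> L from 82
Insert 30: L from 63 -> L from 61 -> L from 45

In-order: [30, 45, 61, 62, 63, 69, 82, 86]


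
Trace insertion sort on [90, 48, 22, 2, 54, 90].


Initial: [90, 48, 22, 2, 54, 90]
Insert 48: [48, 90, 22, 2, 54, 90]
Insert 22: [22, 48, 90, 2, 54, 90]
Insert 2: [2, 22, 48, 90, 54, 90]
Insert 54: [2, 22, 48, 54, 90, 90]
Insert 90: [2, 22, 48, 54, 90, 90]

Sorted: [2, 22, 48, 54, 90, 90]


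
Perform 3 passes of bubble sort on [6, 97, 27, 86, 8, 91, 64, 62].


Initial: [6, 97, 27, 86, 8, 91, 64, 62]
Pass 1: [6, 27, 86, 8, 91, 64, 62, 97] (6 swaps)
Pass 2: [6, 27, 8, 86, 64, 62, 91, 97] (3 swaps)
Pass 3: [6, 8, 27, 64, 62, 86, 91, 97] (3 swaps)

After 3 passes: [6, 8, 27, 64, 62, 86, 91, 97]


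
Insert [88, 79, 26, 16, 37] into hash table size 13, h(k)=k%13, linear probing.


Insert 88: h=10 -> slot 10
Insert 79: h=1 -> slot 1
Insert 26: h=0 -> slot 0
Insert 16: h=3 -> slot 3
Insert 37: h=11 -> slot 11

Table: [26, 79, None, 16, None, None, None, None, None, None, 88, 37, None]


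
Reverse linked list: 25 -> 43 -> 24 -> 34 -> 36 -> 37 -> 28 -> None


Step 1: curr=25, set curr.next=prev(None) | reversed so far: 25
Step 2: curr=43, set curr.next=prev(25) | reversed so far: 43 -> 25
Step 3: curr=24, set curr.next=prev(43) | reversed so far: 24 -> 43 -> 25
Step 4: curr=34, set curr.next=prev(24) | reversed so far: 34 -> 24 -> 43 -> 25
Step 5: curr=36, set curr.next=prev(34) | reversed so far: 36 -> 34 -> 24 -> 43 -> 25
Step 6: curr=37, set curr.next=prev(36) | reversed so far: 37 -> 36 -> 34 -> 24 -> 43 -> 25
Step 7: curr=28, set curr.next=prev(37) | reversed so far: 28 -> 37 -> 36 -> 34 -> 24 -> 43 -> 25

28 -> 37 -> 36 -> 34 -> 24 -> 43 -> 25 -> None


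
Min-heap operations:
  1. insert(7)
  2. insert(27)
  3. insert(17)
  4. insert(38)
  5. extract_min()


insert(7) -> [7]
insert(27) -> [7, 27]
insert(17) -> [7, 27, 17]
insert(38) -> [7, 27, 17, 38]
extract_min()->7, [17, 27, 38]

Final heap: [17, 27, 38]


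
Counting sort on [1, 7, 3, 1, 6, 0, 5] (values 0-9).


Input: [1, 7, 3, 1, 6, 0, 5]
Counts: [1, 2, 0, 1, 0, 1, 1, 1, 0, 0]

Sorted: [0, 1, 1, 3, 5, 6, 7]


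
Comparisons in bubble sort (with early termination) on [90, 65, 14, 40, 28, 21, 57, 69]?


Algorithm: bubble sort (with early termination)
Input: [90, 65, 14, 40, 28, 21, 57, 69]
Sorted: [14, 21, 28, 40, 57, 65, 69, 90]

25


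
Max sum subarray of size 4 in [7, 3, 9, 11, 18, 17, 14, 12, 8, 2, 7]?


[0:4]: 30
[1:5]: 41
[2:6]: 55
[3:7]: 60
[4:8]: 61
[5:9]: 51
[6:10]: 36
[7:11]: 29

Max: 61 at [4:8]


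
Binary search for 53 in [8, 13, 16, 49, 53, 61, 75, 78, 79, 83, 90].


Step 1: lo=0, hi=10, mid=5, val=61
Step 2: lo=0, hi=4, mid=2, val=16
Step 3: lo=3, hi=4, mid=3, val=49
Step 4: lo=4, hi=4, mid=4, val=53

Found at index 4


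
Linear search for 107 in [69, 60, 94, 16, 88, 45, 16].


i=0: 69!=107
i=1: 60!=107
i=2: 94!=107
i=3: 16!=107
i=4: 88!=107
i=5: 45!=107
i=6: 16!=107

Not found, 7 comps


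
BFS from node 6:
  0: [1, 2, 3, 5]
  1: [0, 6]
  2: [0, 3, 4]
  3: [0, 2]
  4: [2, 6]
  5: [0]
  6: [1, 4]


Visit 6, enqueue [1, 4]
Visit 1, enqueue [0]
Visit 4, enqueue [2]
Visit 0, enqueue [3, 5]
Visit 2, enqueue []
Visit 3, enqueue []
Visit 5, enqueue []

BFS order: [6, 1, 4, 0, 2, 3, 5]


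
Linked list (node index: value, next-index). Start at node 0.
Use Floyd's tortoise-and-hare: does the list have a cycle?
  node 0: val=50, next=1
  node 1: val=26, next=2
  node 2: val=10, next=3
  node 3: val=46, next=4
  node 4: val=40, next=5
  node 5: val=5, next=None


Floyd's tortoise (slow, +1) and hare (fast, +2):
  init: slow=0, fast=0
  step 1: slow=1, fast=2
  step 2: slow=2, fast=4
  step 3: fast 4->5->None, no cycle

Cycle: no
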